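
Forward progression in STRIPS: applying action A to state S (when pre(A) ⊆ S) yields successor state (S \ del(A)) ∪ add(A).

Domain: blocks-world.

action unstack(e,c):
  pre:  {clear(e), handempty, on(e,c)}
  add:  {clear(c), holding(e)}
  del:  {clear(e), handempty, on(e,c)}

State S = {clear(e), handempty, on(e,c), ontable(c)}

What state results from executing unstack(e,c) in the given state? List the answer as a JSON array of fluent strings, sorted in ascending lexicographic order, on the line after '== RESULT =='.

Progress:
  pre ⊆ S: {clear(e), handempty, on(e,c)} ⊆ S  — applicable
  S \ del = {ontable(c)}
  ∪ add   = {clear(c), holding(e), ontable(c)}

== RESULT ==
["clear(c)", "holding(e)", "ontable(c)"]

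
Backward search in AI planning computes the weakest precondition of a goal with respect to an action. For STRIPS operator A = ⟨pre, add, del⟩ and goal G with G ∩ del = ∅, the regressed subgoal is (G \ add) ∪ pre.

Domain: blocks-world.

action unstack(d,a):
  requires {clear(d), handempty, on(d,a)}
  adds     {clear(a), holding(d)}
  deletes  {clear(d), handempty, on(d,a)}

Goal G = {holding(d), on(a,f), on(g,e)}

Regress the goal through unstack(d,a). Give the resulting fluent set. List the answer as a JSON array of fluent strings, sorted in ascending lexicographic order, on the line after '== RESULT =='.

Compute (G \ add) ∪ pre:
  G ∩ del = {}  (empty — regression defined)
  G \ add = {holding(d), on(a,f), on(g,e)} \ {clear(a), holding(d)} = {on(a,f), on(g,e)}
  ∪ pre   = {on(a,f), on(g,e)} ∪ {clear(d), handempty, on(d,a)}
          = {clear(d), handempty, on(a,f), on(d,a), on(g,e)}

== RESULT ==
["clear(d)", "handempty", "on(a,f)", "on(d,a)", "on(g,e)"]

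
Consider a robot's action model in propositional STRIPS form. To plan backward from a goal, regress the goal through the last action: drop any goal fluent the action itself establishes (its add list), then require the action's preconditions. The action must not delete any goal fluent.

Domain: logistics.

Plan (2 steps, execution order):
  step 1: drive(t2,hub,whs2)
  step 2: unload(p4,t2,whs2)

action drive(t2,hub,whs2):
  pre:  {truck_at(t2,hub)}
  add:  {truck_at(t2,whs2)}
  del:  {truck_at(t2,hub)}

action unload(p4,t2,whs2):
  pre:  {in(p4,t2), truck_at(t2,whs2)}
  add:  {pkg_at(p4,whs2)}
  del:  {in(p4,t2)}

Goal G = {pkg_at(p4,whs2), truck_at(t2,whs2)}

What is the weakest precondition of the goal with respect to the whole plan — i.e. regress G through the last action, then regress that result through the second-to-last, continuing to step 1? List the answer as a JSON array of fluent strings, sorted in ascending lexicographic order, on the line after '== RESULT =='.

Work backward from the goal:
  through step 2 (unload(p4,t2,whs2)): drop {pkg_at(p4,whs2)}, keep {truck_at(t2,whs2)}, require {in(p4,t2), truck_at(t2,whs2)}
    → {in(p4,t2), truck_at(t2,whs2)}
  through step 1 (drive(t2,hub,whs2)): drop {truck_at(t2,whs2)}, keep {in(p4,t2)}, require {truck_at(t2,hub)}
    → {in(p4,t2), truck_at(t2,hub)}

== RESULT ==
["in(p4,t2)", "truck_at(t2,hub)"]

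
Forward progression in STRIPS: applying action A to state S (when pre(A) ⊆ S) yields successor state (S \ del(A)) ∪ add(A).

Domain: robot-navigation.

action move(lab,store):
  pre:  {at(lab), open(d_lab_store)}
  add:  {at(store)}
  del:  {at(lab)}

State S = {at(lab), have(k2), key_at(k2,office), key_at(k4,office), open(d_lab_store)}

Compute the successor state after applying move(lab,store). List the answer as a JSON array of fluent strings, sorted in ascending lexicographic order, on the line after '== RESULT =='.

Progress:
  pre ⊆ S: {at(lab), open(d_lab_store)} ⊆ S  — applicable
  S \ del = {have(k2), key_at(k2,office), key_at(k4,office), open(d_lab_store)}
  ∪ add   = {at(store), have(k2), key_at(k2,office), key_at(k4,office), open(d_lab_store)}

== RESULT ==
["at(store)", "have(k2)", "key_at(k2,office)", "key_at(k4,office)", "open(d_lab_store)"]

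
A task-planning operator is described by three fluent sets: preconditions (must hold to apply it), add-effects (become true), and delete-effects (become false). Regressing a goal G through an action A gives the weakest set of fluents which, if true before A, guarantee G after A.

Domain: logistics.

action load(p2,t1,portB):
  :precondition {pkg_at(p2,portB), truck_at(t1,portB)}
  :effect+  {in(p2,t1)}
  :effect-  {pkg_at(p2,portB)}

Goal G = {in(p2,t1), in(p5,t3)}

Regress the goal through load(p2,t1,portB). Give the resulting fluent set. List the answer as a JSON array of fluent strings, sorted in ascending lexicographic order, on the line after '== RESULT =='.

Compute (G \ add) ∪ pre:
  G ∩ del = {}  (empty — regression defined)
  G \ add = {in(p2,t1), in(p5,t3)} \ {in(p2,t1)} = {in(p5,t3)}
  ∪ pre   = {in(p5,t3)} ∪ {pkg_at(p2,portB), truck_at(t1,portB)}
          = {in(p5,t3), pkg_at(p2,portB), truck_at(t1,portB)}

== RESULT ==
["in(p5,t3)", "pkg_at(p2,portB)", "truck_at(t1,portB)"]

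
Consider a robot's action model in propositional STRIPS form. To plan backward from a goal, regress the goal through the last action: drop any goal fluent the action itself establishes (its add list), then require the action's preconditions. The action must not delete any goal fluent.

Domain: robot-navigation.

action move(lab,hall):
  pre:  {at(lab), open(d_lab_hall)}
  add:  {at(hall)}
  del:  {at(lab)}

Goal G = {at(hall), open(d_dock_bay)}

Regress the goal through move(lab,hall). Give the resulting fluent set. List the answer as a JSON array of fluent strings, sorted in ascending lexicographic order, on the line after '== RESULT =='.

Regress:
  G ∩ del = {}  (empty — regression defined)
  G \ add = {at(hall), open(d_dock_bay)} \ {at(hall)} = {open(d_dock_bay)}
  ∪ pre   = {open(d_dock_bay)} ∪ {at(lab), open(d_lab_hall)}
          = {at(lab), open(d_dock_bay), open(d_lab_hall)}

== RESULT ==
["at(lab)", "open(d_dock_bay)", "open(d_lab_hall)"]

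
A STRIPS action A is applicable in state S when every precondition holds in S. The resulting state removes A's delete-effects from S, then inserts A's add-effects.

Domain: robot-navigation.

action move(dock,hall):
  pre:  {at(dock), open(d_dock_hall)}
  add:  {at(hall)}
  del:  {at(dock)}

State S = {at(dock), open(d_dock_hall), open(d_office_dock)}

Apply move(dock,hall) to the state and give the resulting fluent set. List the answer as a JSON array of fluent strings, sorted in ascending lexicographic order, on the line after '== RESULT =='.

Compute (S \ del) ∪ add:
  pre ⊆ S: {at(dock), open(d_dock_hall)} ⊆ S  — applicable
  S \ del = {open(d_dock_hall), open(d_office_dock)}
  ∪ add   = {at(hall), open(d_dock_hall), open(d_office_dock)}

== RESULT ==
["at(hall)", "open(d_dock_hall)", "open(d_office_dock)"]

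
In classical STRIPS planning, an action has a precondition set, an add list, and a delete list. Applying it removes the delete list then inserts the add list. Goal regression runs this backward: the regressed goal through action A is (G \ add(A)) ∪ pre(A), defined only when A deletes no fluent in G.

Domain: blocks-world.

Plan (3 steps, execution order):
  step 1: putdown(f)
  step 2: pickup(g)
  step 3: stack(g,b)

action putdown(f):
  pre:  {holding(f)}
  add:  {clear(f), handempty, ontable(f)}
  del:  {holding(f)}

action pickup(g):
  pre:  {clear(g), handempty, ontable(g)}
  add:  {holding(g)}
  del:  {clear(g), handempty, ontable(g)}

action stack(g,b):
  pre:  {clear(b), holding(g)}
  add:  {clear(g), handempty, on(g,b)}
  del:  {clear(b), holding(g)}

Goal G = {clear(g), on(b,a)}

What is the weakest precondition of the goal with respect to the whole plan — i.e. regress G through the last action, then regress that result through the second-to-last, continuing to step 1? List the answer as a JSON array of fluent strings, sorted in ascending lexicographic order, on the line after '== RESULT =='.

Work backward from the goal:
  through step 3 (stack(g,b)): drop {clear(g)}, keep {on(b,a)}, require {clear(b), holding(g)}
    → {clear(b), holding(g), on(b,a)}
  through step 2 (pickup(g)): drop {holding(g)}, keep {clear(b), on(b,a)}, require {clear(g), handempty, ontable(g)}
    → {clear(b), clear(g), handempty, on(b,a), ontable(g)}
  through step 1 (putdown(f)): drop {handempty}, keep {clear(b), clear(g), on(b,a), ontable(g)}, require {holding(f)}
    → {clear(b), clear(g), holding(f), on(b,a), ontable(g)}

== RESULT ==
["clear(b)", "clear(g)", "holding(f)", "on(b,a)", "ontable(g)"]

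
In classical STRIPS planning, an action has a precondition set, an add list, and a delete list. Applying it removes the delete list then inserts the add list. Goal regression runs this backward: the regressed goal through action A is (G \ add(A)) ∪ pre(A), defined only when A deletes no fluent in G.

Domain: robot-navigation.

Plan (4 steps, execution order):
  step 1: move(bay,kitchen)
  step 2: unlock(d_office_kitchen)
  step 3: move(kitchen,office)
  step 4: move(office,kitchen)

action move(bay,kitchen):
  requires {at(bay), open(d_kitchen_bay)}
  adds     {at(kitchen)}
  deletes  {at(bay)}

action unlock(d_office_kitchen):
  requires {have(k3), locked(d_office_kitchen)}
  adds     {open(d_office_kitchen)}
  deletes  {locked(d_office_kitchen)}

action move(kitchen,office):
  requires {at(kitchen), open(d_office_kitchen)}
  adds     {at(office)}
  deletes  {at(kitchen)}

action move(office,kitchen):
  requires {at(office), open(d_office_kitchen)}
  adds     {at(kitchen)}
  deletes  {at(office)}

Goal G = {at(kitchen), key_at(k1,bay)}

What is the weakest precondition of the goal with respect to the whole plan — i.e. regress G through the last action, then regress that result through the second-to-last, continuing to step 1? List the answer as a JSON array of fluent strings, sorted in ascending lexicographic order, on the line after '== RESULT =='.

Work backward from the goal:
  through step 4 (move(office,kitchen)): drop {at(kitchen)}, keep {key_at(k1,bay)}, require {at(office), open(d_office_kitchen)}
    → {at(office), key_at(k1,bay), open(d_office_kitchen)}
  through step 3 (move(kitchen,office)): drop {at(office)}, keep {key_at(k1,bay), open(d_office_kitchen)}, require {at(kitchen), open(d_office_kitchen)}
    → {at(kitchen), key_at(k1,bay), open(d_office_kitchen)}
  through step 2 (unlock(d_office_kitchen)): drop {open(d_office_kitchen)}, keep {at(kitchen), key_at(k1,bay)}, require {have(k3), locked(d_office_kitchen)}
    → {at(kitchen), have(k3), key_at(k1,bay), locked(d_office_kitchen)}
  through step 1 (move(bay,kitchen)): drop {at(kitchen)}, keep {have(k3), key_at(k1,bay), locked(d_office_kitchen)}, require {at(bay), open(d_kitchen_bay)}
    → {at(bay), have(k3), key_at(k1,bay), locked(d_office_kitchen), open(d_kitchen_bay)}

== RESULT ==
["at(bay)", "have(k3)", "key_at(k1,bay)", "locked(d_office_kitchen)", "open(d_kitchen_bay)"]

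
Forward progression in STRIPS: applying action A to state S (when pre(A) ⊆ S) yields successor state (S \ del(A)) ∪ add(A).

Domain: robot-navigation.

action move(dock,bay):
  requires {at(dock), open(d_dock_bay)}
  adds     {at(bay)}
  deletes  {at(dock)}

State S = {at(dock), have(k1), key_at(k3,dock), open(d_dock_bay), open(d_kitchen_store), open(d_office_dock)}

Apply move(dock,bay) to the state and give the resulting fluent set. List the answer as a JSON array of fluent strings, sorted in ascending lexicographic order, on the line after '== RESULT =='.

Progress:
  pre ⊆ S: {at(dock), open(d_dock_bay)} ⊆ S  — applicable
  S \ del = {have(k1), key_at(k3,dock), open(d_dock_bay), open(d_kitchen_store), open(d_office_dock)}
  ∪ add   = {at(bay), have(k1), key_at(k3,dock), open(d_dock_bay), open(d_kitchen_store), open(d_office_dock)}

== RESULT ==
["at(bay)", "have(k1)", "key_at(k3,dock)", "open(d_dock_bay)", "open(d_kitchen_store)", "open(d_office_dock)"]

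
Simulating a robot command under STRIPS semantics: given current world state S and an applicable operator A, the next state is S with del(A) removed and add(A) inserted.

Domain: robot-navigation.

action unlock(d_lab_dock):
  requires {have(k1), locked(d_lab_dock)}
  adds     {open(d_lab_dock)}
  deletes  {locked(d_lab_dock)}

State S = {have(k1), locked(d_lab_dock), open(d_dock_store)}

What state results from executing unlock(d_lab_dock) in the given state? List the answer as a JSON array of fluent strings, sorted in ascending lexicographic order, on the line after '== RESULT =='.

Compute (S \ del) ∪ add:
  pre ⊆ S: {have(k1), locked(d_lab_dock)} ⊆ S  — applicable
  S \ del = {have(k1), open(d_dock_store)}
  ∪ add   = {have(k1), open(d_dock_store), open(d_lab_dock)}

== RESULT ==
["have(k1)", "open(d_dock_store)", "open(d_lab_dock)"]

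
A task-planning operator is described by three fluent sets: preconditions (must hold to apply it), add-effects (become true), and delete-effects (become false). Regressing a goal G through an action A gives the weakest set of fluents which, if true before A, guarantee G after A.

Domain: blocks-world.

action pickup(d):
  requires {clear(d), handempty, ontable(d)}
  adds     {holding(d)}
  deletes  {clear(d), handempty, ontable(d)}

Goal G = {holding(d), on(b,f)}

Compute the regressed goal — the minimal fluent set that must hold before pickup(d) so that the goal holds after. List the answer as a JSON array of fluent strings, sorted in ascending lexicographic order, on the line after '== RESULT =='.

Regress:
  G ∩ del = {}  (empty — regression defined)
  G \ add = {holding(d), on(b,f)} \ {holding(d)} = {on(b,f)}
  ∪ pre   = {on(b,f)} ∪ {clear(d), handempty, ontable(d)}
          = {clear(d), handempty, on(b,f), ontable(d)}

== RESULT ==
["clear(d)", "handempty", "on(b,f)", "ontable(d)"]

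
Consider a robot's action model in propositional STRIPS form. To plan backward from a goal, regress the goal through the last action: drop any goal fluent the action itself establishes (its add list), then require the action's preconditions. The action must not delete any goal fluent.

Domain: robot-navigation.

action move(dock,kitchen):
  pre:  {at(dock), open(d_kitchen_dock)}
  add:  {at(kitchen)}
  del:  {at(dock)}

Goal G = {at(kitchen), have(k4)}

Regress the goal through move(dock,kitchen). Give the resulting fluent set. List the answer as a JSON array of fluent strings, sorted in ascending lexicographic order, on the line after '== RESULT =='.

Regress:
  G ∩ del = {}  (empty — regression defined)
  G \ add = {at(kitchen), have(k4)} \ {at(kitchen)} = {have(k4)}
  ∪ pre   = {have(k4)} ∪ {at(dock), open(d_kitchen_dock)}
          = {at(dock), have(k4), open(d_kitchen_dock)}

== RESULT ==
["at(dock)", "have(k4)", "open(d_kitchen_dock)"]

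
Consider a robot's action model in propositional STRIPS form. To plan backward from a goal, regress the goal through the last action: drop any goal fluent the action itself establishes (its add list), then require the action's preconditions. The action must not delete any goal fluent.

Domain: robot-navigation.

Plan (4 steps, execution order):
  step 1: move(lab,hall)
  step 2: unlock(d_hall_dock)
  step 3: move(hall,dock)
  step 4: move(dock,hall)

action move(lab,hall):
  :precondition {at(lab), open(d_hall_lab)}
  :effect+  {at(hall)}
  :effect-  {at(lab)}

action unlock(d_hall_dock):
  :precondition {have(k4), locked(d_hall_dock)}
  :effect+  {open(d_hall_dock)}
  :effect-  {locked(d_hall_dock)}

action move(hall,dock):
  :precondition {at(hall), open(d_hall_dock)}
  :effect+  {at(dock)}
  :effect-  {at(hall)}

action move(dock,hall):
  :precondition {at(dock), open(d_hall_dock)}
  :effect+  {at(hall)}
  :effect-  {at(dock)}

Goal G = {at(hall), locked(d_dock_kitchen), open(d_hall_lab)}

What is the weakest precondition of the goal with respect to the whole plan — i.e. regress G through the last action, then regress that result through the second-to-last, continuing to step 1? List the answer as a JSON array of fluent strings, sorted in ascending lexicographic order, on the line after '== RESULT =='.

Regress step by step:
  through step 4 (move(dock,hall)): drop {at(hall)}, keep {locked(d_dock_kitchen), open(d_hall_lab)}, require {at(dock), open(d_hall_dock)}
    → {at(dock), locked(d_dock_kitchen), open(d_hall_dock), open(d_hall_lab)}
  through step 3 (move(hall,dock)): drop {at(dock)}, keep {locked(d_dock_kitchen), open(d_hall_dock), open(d_hall_lab)}, require {at(hall), open(d_hall_dock)}
    → {at(hall), locked(d_dock_kitchen), open(d_hall_dock), open(d_hall_lab)}
  through step 2 (unlock(d_hall_dock)): drop {open(d_hall_dock)}, keep {at(hall), locked(d_dock_kitchen), open(d_hall_lab)}, require {have(k4), locked(d_hall_dock)}
    → {at(hall), have(k4), locked(d_dock_kitchen), locked(d_hall_dock), open(d_hall_lab)}
  through step 1 (move(lab,hall)): drop {at(hall)}, keep {have(k4), locked(d_dock_kitchen), locked(d_hall_dock), open(d_hall_lab)}, require {at(lab), open(d_hall_lab)}
    → {at(lab), have(k4), locked(d_dock_kitchen), locked(d_hall_dock), open(d_hall_lab)}

== RESULT ==
["at(lab)", "have(k4)", "locked(d_dock_kitchen)", "locked(d_hall_dock)", "open(d_hall_lab)"]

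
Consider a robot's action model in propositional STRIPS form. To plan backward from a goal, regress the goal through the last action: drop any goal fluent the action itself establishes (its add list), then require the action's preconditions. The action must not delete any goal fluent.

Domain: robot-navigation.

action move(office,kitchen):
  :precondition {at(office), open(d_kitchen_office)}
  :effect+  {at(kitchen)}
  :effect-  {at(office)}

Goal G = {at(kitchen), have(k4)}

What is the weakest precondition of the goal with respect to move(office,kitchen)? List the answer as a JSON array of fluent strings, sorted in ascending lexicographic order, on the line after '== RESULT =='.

Regress:
  G ∩ del = {}  (empty — regression defined)
  G \ add = {at(kitchen), have(k4)} \ {at(kitchen)} = {have(k4)}
  ∪ pre   = {have(k4)} ∪ {at(office), open(d_kitchen_office)}
          = {at(office), have(k4), open(d_kitchen_office)}

== RESULT ==
["at(office)", "have(k4)", "open(d_kitchen_office)"]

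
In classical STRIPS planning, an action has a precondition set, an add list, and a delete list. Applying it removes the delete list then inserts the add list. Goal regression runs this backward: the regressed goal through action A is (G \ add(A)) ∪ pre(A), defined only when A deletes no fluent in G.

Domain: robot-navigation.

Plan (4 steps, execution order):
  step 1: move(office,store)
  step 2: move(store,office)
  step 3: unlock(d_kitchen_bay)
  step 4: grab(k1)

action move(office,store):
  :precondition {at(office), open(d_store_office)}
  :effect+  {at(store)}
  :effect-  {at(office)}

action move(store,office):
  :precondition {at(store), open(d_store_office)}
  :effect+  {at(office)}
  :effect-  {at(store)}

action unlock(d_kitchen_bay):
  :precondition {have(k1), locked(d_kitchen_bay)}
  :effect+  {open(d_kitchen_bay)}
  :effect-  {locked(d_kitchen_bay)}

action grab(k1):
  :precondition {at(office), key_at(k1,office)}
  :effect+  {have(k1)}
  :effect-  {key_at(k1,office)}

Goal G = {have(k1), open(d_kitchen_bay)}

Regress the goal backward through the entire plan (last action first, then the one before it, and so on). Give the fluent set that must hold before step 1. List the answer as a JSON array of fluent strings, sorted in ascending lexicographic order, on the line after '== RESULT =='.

Work backward from the goal:
  through step 4 (grab(k1)): drop {have(k1)}, keep {open(d_kitchen_bay)}, require {at(office), key_at(k1,office)}
    → {at(office), key_at(k1,office), open(d_kitchen_bay)}
  through step 3 (unlock(d_kitchen_bay)): drop {open(d_kitchen_bay)}, keep {at(office), key_at(k1,office)}, require {have(k1), locked(d_kitchen_bay)}
    → {at(office), have(k1), key_at(k1,office), locked(d_kitchen_bay)}
  through step 2 (move(store,office)): drop {at(office)}, keep {have(k1), key_at(k1,office), locked(d_kitchen_bay)}, require {at(store), open(d_store_office)}
    → {at(store), have(k1), key_at(k1,office), locked(d_kitchen_bay), open(d_store_office)}
  through step 1 (move(office,store)): drop {at(store)}, keep {have(k1), key_at(k1,office), locked(d_kitchen_bay), open(d_store_office)}, require {at(office), open(d_store_office)}
    → {at(office), have(k1), key_at(k1,office), locked(d_kitchen_bay), open(d_store_office)}

== RESULT ==
["at(office)", "have(k1)", "key_at(k1,office)", "locked(d_kitchen_bay)", "open(d_store_office)"]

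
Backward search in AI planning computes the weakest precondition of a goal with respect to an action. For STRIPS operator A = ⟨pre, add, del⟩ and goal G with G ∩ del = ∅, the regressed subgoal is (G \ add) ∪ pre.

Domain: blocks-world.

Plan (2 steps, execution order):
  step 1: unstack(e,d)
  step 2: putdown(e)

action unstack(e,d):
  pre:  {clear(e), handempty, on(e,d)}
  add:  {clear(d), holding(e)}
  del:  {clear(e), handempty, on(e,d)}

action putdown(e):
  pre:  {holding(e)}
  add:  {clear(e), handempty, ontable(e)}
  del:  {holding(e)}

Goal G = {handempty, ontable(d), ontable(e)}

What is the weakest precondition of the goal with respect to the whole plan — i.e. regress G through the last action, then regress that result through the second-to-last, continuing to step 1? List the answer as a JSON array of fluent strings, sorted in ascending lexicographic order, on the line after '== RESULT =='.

Work backward from the goal:
  through step 2 (putdown(e)): drop {handempty, ontable(e)}, keep {ontable(d)}, require {holding(e)}
    → {holding(e), ontable(d)}
  through step 1 (unstack(e,d)): drop {holding(e)}, keep {ontable(d)}, require {clear(e), handempty, on(e,d)}
    → {clear(e), handempty, on(e,d), ontable(d)}

== RESULT ==
["clear(e)", "handempty", "on(e,d)", "ontable(d)"]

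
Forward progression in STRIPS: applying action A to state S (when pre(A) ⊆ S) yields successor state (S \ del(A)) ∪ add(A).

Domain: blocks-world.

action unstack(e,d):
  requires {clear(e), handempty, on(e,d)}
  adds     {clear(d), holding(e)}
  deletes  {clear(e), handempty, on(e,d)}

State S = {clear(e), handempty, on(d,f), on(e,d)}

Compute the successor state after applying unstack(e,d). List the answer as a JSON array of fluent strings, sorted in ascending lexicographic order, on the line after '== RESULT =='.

Progress:
  pre ⊆ S: {clear(e), handempty, on(e,d)} ⊆ S  — applicable
  S \ del = {on(d,f)}
  ∪ add   = {clear(d), holding(e), on(d,f)}

== RESULT ==
["clear(d)", "holding(e)", "on(d,f)"]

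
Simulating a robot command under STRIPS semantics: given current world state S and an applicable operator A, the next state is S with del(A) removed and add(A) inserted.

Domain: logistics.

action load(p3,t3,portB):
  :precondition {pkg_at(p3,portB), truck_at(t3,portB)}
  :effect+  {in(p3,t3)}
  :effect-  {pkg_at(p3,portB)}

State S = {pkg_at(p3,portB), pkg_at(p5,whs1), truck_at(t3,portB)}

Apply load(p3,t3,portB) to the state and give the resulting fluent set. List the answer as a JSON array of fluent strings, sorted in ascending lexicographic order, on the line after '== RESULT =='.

Progress:
  pre ⊆ S: {pkg_at(p3,portB), truck_at(t3,portB)} ⊆ S  — applicable
  S \ del = {pkg_at(p5,whs1), truck_at(t3,portB)}
  ∪ add   = {in(p3,t3), pkg_at(p5,whs1), truck_at(t3,portB)}

== RESULT ==
["in(p3,t3)", "pkg_at(p5,whs1)", "truck_at(t3,portB)"]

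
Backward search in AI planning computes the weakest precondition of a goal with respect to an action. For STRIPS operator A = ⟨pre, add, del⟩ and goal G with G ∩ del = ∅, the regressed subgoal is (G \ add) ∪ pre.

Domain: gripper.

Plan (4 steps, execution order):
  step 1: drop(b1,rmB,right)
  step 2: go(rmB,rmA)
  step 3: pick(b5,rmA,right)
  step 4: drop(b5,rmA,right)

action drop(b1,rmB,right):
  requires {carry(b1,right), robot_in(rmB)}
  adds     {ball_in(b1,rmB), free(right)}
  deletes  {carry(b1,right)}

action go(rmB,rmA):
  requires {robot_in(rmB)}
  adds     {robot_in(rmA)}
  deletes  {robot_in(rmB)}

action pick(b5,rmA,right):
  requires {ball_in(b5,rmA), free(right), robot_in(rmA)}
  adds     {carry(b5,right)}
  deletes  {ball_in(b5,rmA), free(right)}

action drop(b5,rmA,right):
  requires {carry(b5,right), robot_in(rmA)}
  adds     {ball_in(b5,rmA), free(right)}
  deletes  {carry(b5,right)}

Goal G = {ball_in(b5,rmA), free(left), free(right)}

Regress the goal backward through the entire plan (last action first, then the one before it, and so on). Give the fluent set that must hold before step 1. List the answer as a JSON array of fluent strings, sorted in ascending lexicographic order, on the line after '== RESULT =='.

Work backward from the goal:
  through step 4 (drop(b5,rmA,right)): drop {ball_in(b5,rmA), free(right)}, keep {free(left)}, require {carry(b5,right), robot_in(rmA)}
    → {carry(b5,right), free(left), robot_in(rmA)}
  through step 3 (pick(b5,rmA,right)): drop {carry(b5,right)}, keep {free(left), robot_in(rmA)}, require {ball_in(b5,rmA), free(right), robot_in(rmA)}
    → {ball_in(b5,rmA), free(left), free(right), robot_in(rmA)}
  through step 2 (go(rmB,rmA)): drop {robot_in(rmA)}, keep {ball_in(b5,rmA), free(left), free(right)}, require {robot_in(rmB)}
    → {ball_in(b5,rmA), free(left), free(right), robot_in(rmB)}
  through step 1 (drop(b1,rmB,right)): drop {free(right)}, keep {ball_in(b5,rmA), free(left), robot_in(rmB)}, require {carry(b1,right), robot_in(rmB)}
    → {ball_in(b5,rmA), carry(b1,right), free(left), robot_in(rmB)}

== RESULT ==
["ball_in(b5,rmA)", "carry(b1,right)", "free(left)", "robot_in(rmB)"]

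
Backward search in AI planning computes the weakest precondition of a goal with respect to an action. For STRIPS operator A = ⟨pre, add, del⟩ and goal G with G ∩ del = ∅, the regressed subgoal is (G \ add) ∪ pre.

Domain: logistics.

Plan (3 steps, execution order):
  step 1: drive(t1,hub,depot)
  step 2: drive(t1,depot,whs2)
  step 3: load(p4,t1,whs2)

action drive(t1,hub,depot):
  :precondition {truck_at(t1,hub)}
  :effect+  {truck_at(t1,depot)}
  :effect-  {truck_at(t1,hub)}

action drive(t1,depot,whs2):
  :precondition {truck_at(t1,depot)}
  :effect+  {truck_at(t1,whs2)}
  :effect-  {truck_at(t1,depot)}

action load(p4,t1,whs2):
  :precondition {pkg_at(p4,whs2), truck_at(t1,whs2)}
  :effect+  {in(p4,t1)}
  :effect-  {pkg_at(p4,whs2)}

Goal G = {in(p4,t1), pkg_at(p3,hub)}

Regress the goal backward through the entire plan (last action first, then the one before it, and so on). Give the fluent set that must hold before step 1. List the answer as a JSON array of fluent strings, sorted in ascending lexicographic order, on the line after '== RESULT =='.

Work backward from the goal:
  through step 3 (load(p4,t1,whs2)): drop {in(p4,t1)}, keep {pkg_at(p3,hub)}, require {pkg_at(p4,whs2), truck_at(t1,whs2)}
    → {pkg_at(p3,hub), pkg_at(p4,whs2), truck_at(t1,whs2)}
  through step 2 (drive(t1,depot,whs2)): drop {truck_at(t1,whs2)}, keep {pkg_at(p3,hub), pkg_at(p4,whs2)}, require {truck_at(t1,depot)}
    → {pkg_at(p3,hub), pkg_at(p4,whs2), truck_at(t1,depot)}
  through step 1 (drive(t1,hub,depot)): drop {truck_at(t1,depot)}, keep {pkg_at(p3,hub), pkg_at(p4,whs2)}, require {truck_at(t1,hub)}
    → {pkg_at(p3,hub), pkg_at(p4,whs2), truck_at(t1,hub)}

== RESULT ==
["pkg_at(p3,hub)", "pkg_at(p4,whs2)", "truck_at(t1,hub)"]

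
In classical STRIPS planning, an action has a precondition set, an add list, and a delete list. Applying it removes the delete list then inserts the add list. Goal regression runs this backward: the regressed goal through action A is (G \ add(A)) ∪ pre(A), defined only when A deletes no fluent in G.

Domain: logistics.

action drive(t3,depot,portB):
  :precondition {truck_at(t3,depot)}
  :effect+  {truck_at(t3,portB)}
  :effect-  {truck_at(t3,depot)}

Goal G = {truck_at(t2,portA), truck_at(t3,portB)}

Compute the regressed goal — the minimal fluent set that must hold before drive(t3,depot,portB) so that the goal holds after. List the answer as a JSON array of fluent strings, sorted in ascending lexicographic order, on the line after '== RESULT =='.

Compute (G \ add) ∪ pre:
  G ∩ del = {}  (empty — regression defined)
  G \ add = {truck_at(t2,portA), truck_at(t3,portB)} \ {truck_at(t3,portB)} = {truck_at(t2,portA)}
  ∪ pre   = {truck_at(t2,portA)} ∪ {truck_at(t3,depot)}
          = {truck_at(t2,portA), truck_at(t3,depot)}

== RESULT ==
["truck_at(t2,portA)", "truck_at(t3,depot)"]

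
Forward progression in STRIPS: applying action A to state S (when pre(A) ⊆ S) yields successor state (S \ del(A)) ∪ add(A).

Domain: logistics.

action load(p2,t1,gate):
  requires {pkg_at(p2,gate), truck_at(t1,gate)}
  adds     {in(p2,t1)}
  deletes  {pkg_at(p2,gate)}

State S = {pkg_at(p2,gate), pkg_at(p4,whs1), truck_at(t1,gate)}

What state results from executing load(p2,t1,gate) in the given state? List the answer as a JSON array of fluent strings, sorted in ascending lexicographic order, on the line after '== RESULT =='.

Compute (S \ del) ∪ add:
  pre ⊆ S: {pkg_at(p2,gate), truck_at(t1,gate)} ⊆ S  — applicable
  S \ del = {pkg_at(p4,whs1), truck_at(t1,gate)}
  ∪ add   = {in(p2,t1), pkg_at(p4,whs1), truck_at(t1,gate)}

== RESULT ==
["in(p2,t1)", "pkg_at(p4,whs1)", "truck_at(t1,gate)"]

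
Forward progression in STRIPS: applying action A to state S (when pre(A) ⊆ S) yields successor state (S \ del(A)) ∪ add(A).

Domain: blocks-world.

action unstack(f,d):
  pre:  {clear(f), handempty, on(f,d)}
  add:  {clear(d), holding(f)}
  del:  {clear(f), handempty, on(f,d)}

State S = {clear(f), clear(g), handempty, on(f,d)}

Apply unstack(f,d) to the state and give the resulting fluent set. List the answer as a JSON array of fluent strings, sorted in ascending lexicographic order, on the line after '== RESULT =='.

Compute (S \ del) ∪ add:
  pre ⊆ S: {clear(f), handempty, on(f,d)} ⊆ S  — applicable
  S \ del = {clear(g)}
  ∪ add   = {clear(d), clear(g), holding(f)}

== RESULT ==
["clear(d)", "clear(g)", "holding(f)"]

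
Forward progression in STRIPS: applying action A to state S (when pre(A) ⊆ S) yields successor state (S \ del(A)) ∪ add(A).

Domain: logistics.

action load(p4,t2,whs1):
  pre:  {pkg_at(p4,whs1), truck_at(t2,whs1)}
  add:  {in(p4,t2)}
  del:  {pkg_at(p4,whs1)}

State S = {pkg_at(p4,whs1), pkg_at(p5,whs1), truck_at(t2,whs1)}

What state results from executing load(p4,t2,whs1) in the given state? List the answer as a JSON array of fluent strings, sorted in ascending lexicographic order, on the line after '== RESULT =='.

Progress:
  pre ⊆ S: {pkg_at(p4,whs1), truck_at(t2,whs1)} ⊆ S  — applicable
  S \ del = {pkg_at(p5,whs1), truck_at(t2,whs1)}
  ∪ add   = {in(p4,t2), pkg_at(p5,whs1), truck_at(t2,whs1)}

== RESULT ==
["in(p4,t2)", "pkg_at(p5,whs1)", "truck_at(t2,whs1)"]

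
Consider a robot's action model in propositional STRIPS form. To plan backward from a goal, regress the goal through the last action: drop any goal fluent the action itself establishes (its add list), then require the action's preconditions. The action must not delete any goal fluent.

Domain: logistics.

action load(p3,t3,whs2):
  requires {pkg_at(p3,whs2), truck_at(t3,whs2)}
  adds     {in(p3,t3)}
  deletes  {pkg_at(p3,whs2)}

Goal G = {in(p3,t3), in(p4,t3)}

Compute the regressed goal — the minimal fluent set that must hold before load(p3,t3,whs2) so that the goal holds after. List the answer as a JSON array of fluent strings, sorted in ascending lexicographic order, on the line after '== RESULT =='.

Compute (G \ add) ∪ pre:
  G ∩ del = {}  (empty — regression defined)
  G \ add = {in(p3,t3), in(p4,t3)} \ {in(p3,t3)} = {in(p4,t3)}
  ∪ pre   = {in(p4,t3)} ∪ {pkg_at(p3,whs2), truck_at(t3,whs2)}
          = {in(p4,t3), pkg_at(p3,whs2), truck_at(t3,whs2)}

== RESULT ==
["in(p4,t3)", "pkg_at(p3,whs2)", "truck_at(t3,whs2)"]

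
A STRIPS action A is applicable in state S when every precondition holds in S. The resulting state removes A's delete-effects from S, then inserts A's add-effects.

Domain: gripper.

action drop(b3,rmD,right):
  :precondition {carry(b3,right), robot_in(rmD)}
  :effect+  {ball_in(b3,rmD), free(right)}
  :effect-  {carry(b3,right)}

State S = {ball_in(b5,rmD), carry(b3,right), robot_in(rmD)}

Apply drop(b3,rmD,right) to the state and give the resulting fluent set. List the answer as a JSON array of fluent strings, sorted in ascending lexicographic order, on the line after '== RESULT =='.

Compute (S \ del) ∪ add:
  pre ⊆ S: {carry(b3,right), robot_in(rmD)} ⊆ S  — applicable
  S \ del = {ball_in(b5,rmD), robot_in(rmD)}
  ∪ add   = {ball_in(b3,rmD), ball_in(b5,rmD), free(right), robot_in(rmD)}

== RESULT ==
["ball_in(b3,rmD)", "ball_in(b5,rmD)", "free(right)", "robot_in(rmD)"]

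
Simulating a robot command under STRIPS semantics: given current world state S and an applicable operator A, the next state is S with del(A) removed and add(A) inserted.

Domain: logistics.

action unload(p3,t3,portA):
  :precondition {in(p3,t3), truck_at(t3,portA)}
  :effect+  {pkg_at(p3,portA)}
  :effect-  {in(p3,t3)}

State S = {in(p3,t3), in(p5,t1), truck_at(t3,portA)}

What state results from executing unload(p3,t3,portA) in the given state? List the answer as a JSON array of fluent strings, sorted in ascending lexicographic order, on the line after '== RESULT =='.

Progress:
  pre ⊆ S: {in(p3,t3), truck_at(t3,portA)} ⊆ S  — applicable
  S \ del = {in(p5,t1), truck_at(t3,portA)}
  ∪ add   = {in(p5,t1), pkg_at(p3,portA), truck_at(t3,portA)}

== RESULT ==
["in(p5,t1)", "pkg_at(p3,portA)", "truck_at(t3,portA)"]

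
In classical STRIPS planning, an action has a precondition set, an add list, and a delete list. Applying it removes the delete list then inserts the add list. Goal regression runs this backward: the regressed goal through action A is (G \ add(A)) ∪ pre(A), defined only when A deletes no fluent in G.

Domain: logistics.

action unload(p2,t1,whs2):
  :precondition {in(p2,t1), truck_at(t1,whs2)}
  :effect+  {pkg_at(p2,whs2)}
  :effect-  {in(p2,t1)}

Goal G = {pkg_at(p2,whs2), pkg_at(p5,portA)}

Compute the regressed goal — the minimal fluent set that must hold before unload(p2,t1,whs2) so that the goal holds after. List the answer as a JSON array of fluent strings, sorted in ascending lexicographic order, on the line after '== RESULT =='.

Regress:
  G ∩ del = {}  (empty — regression defined)
  G \ add = {pkg_at(p2,whs2), pkg_at(p5,portA)} \ {pkg_at(p2,whs2)} = {pkg_at(p5,portA)}
  ∪ pre   = {pkg_at(p5,portA)} ∪ {in(p2,t1), truck_at(t1,whs2)}
          = {in(p2,t1), pkg_at(p5,portA), truck_at(t1,whs2)}

== RESULT ==
["in(p2,t1)", "pkg_at(p5,portA)", "truck_at(t1,whs2)"]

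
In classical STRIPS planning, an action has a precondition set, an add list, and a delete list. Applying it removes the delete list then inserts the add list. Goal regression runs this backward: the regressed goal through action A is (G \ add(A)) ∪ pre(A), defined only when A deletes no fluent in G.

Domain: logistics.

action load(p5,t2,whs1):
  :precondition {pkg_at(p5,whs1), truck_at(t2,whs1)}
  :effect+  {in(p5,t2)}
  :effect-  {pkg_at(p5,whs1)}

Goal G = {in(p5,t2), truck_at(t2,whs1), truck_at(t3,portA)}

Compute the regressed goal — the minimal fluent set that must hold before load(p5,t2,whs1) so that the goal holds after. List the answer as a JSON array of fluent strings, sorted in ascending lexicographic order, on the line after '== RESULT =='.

Regress:
  G ∩ del = {}  (empty — regression defined)
  G \ add = {in(p5,t2), truck_at(t2,whs1), truck_at(t3,portA)} \ {in(p5,t2)} = {truck_at(t2,whs1), truck_at(t3,portA)}
  ∪ pre   = {truck_at(t2,whs1), truck_at(t3,portA)} ∪ {pkg_at(p5,whs1), truck_at(t2,whs1)}
          = {pkg_at(p5,whs1), truck_at(t2,whs1), truck_at(t3,portA)}

== RESULT ==
["pkg_at(p5,whs1)", "truck_at(t2,whs1)", "truck_at(t3,portA)"]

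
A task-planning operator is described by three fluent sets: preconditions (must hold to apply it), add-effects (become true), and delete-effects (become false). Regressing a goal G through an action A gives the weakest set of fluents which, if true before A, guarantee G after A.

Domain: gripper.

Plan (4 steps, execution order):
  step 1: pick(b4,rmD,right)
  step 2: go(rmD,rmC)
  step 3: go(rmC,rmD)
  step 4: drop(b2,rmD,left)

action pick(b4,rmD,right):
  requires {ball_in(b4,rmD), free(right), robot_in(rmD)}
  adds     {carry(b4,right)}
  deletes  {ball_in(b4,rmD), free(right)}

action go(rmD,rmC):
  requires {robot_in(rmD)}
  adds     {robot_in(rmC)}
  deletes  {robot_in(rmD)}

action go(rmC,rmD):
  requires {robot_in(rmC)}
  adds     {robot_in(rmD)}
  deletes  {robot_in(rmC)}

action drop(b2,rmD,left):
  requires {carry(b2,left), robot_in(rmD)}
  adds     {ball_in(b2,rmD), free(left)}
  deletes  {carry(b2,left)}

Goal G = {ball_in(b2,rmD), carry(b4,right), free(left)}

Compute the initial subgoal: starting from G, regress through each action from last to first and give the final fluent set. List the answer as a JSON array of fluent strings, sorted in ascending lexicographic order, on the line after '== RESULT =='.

Regress step by step:
  through step 4 (drop(b2,rmD,left)): drop {ball_in(b2,rmD), free(left)}, keep {carry(b4,right)}, require {carry(b2,left), robot_in(rmD)}
    → {carry(b2,left), carry(b4,right), robot_in(rmD)}
  through step 3 (go(rmC,rmD)): drop {robot_in(rmD)}, keep {carry(b2,left), carry(b4,right)}, require {robot_in(rmC)}
    → {carry(b2,left), carry(b4,right), robot_in(rmC)}
  through step 2 (go(rmD,rmC)): drop {robot_in(rmC)}, keep {carry(b2,left), carry(b4,right)}, require {robot_in(rmD)}
    → {carry(b2,left), carry(b4,right), robot_in(rmD)}
  through step 1 (pick(b4,rmD,right)): drop {carry(b4,right)}, keep {carry(b2,left), robot_in(rmD)}, require {ball_in(b4,rmD), free(right), robot_in(rmD)}
    → {ball_in(b4,rmD), carry(b2,left), free(right), robot_in(rmD)}

== RESULT ==
["ball_in(b4,rmD)", "carry(b2,left)", "free(right)", "robot_in(rmD)"]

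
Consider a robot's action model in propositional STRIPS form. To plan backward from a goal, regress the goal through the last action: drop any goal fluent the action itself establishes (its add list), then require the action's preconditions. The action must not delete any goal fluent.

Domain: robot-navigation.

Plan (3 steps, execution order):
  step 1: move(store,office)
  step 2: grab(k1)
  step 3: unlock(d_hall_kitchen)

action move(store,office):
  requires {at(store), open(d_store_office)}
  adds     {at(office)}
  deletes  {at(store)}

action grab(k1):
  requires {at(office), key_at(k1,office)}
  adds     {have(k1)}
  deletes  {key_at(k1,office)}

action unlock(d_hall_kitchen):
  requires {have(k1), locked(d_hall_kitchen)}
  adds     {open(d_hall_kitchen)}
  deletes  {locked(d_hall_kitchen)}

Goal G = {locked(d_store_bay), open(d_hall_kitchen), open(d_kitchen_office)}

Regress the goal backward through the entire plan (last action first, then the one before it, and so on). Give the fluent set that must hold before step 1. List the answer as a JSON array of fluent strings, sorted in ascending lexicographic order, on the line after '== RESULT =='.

Regress step by step:
  through step 3 (unlock(d_hall_kitchen)): drop {open(d_hall_kitchen)}, keep {locked(d_store_bay), open(d_kitchen_office)}, require {have(k1), locked(d_hall_kitchen)}
    → {have(k1), locked(d_hall_kitchen), locked(d_store_bay), open(d_kitchen_office)}
  through step 2 (grab(k1)): drop {have(k1)}, keep {locked(d_hall_kitchen), locked(d_store_bay), open(d_kitchen_office)}, require {at(office), key_at(k1,office)}
    → {at(office), key_at(k1,office), locked(d_hall_kitchen), locked(d_store_bay), open(d_kitchen_office)}
  through step 1 (move(store,office)): drop {at(office)}, keep {key_at(k1,office), locked(d_hall_kitchen), locked(d_store_bay), open(d_kitchen_office)}, require {at(store), open(d_store_office)}
    → {at(store), key_at(k1,office), locked(d_hall_kitchen), locked(d_store_bay), open(d_kitchen_office), open(d_store_office)}

== RESULT ==
["at(store)", "key_at(k1,office)", "locked(d_hall_kitchen)", "locked(d_store_bay)", "open(d_kitchen_office)", "open(d_store_office)"]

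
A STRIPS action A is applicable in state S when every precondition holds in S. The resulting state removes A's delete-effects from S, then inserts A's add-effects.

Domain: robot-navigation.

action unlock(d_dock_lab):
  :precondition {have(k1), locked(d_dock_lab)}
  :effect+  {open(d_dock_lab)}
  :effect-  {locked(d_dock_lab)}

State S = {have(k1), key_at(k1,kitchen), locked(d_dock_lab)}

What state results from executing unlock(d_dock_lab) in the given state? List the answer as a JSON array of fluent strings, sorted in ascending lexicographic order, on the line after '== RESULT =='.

Progress:
  pre ⊆ S: {have(k1), locked(d_dock_lab)} ⊆ S  — applicable
  S \ del = {have(k1), key_at(k1,kitchen)}
  ∪ add   = {have(k1), key_at(k1,kitchen), open(d_dock_lab)}

== RESULT ==
["have(k1)", "key_at(k1,kitchen)", "open(d_dock_lab)"]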